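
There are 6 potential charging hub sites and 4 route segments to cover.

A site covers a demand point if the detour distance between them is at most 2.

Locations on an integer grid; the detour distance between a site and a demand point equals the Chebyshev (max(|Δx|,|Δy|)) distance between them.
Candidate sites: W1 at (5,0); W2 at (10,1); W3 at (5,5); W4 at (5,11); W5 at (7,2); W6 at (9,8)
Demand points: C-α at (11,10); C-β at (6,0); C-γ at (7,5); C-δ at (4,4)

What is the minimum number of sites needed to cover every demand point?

3

Coverage sets (demand points within 2 of each site):
  W1: {C-β}
  W2: {}
  W3: {C-γ, C-δ}
  W4: {}
  W5: {C-β}
  W6: {C-α}
No 2 sites suffice: every size-2 union leaves at least one demand point uncovered.
But {W1, W3, W6} covers everything, so the minimum is 3.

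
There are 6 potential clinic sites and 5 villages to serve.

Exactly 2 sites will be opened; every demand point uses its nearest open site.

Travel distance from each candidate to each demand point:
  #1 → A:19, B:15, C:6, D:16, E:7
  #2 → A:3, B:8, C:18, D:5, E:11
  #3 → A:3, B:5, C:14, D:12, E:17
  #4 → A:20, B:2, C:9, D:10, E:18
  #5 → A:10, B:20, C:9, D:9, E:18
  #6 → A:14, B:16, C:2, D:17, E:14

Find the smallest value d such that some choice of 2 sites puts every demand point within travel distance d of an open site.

Open {#1, #2}.
  Farthest demand point is B at travel distance 8 (to #2); all others are ≤ 8.
With {#2, #4} the worst case is 11.
With {#2, #5} the worst case is 11.
No size-2 selection achieves below 8.

8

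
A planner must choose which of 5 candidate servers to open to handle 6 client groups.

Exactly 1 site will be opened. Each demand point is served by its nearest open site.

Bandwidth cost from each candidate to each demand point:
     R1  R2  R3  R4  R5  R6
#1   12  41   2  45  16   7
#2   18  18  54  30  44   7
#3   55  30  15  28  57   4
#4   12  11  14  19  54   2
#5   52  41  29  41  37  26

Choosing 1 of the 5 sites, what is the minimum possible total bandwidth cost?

Open {#4}.
  R1→#4 12, R2→#4 11, R3→#4 14, R4→#4 19, R5→#4 54, R6→#4 2  ⇒ total 112.
Compare {#1}: total 123.
Compare {#2}: total 171.
No size-1 selection does better; minimum is 112.

112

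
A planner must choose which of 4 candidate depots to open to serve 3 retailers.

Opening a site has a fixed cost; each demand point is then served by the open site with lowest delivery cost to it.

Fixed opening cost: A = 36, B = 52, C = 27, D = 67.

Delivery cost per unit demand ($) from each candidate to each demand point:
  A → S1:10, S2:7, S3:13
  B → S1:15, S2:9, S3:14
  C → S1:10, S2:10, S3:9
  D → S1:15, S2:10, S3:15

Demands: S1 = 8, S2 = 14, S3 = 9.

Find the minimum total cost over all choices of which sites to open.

322

Open {A, C}: assign each demand point to its cheapest open site.
  S1→A 8×10=80, S2→A 14×7=98, S3→C 9×9=81
  delivery cost 259, fixed 63 → total 322.
Compare {C}: delivery cost 301 + fixed 27 = 328.
Compare {A}: delivery cost 295 + fixed 36 = 331.
Compare {B, C}: delivery cost 287 + fixed 79 = 366.
All other subsets cost ≥ 328. Minimum total cost: 322.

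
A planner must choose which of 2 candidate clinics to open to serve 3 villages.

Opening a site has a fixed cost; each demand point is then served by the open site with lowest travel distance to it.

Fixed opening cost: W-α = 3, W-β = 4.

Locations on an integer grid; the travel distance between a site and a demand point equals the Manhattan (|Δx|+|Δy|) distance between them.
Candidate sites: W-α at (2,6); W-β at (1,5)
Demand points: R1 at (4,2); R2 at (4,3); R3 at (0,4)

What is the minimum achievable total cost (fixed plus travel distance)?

Open {W-β}: assign each demand point to its cheapest open site.
  R1→W-β 6, R2→W-β 5, R3→W-β 2
  travel distance 13, fixed 4 → total 17.
Compare {W-α}: travel distance 15 + fixed 3 = 18.
Compare {W-α, W-β}: travel distance 13 + fixed 7 = 20.

17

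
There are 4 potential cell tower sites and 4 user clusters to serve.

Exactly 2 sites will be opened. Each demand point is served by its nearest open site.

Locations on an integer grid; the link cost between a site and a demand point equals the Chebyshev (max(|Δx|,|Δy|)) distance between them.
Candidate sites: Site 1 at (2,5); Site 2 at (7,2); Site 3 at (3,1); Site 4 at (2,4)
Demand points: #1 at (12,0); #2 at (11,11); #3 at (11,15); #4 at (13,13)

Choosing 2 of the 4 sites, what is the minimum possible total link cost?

Open {Site 1, Site 2}.
  #1→Site 2 5, #2→Site 1 9, #3→Site 1 10, #4→Site 1 11  ⇒ total 35.
Compare {Site 2, Site 4}: total 36.
Compare {Site 2, Site 3}: total 38.
No size-2 selection does better; minimum is 35.

35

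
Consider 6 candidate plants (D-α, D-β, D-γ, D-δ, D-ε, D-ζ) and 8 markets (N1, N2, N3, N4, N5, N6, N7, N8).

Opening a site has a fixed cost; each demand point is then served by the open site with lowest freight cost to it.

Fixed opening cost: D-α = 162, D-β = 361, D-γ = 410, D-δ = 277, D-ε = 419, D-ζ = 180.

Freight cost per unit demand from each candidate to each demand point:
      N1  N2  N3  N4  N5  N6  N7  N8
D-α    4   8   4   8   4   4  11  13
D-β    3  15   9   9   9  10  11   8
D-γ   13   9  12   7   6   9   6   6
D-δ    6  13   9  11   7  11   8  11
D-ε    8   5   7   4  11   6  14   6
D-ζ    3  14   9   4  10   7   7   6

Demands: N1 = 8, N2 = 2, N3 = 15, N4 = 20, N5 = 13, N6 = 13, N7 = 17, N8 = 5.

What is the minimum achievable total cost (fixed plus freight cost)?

775

Open {D-α, D-ζ}: assign each demand point to its cheapest open site.
  N1→D-ζ 8×3=24, N2→D-α 2×8=16, N3→D-α 15×4=60, N4→D-ζ 20×4=80, N5→D-α 13×4=52, N6→D-α 13×4=52, N7→D-ζ 17×7=119, N8→D-ζ 5×6=30
  freight cost 433, fixed 342 → total 775.
Compare {D-α}: freight cost 624 + fixed 162 = 786.
Compare {D-ζ}: freight cost 637 + fixed 180 = 817.
Compare {D-α, D-δ}: freight cost 563 + fixed 439 = 1002.
All other subsets cost ≥ 786. Minimum total cost: 775.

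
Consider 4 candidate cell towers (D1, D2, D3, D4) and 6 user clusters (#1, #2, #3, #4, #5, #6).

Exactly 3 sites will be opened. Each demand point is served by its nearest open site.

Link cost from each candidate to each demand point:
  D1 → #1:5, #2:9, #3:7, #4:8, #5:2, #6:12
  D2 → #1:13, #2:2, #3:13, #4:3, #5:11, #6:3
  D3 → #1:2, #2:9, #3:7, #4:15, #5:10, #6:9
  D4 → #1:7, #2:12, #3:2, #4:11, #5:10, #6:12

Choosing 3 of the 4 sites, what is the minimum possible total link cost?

17

Open {D1, D2, D4}.
  #1→D1 5, #2→D2 2, #3→D4 2, #4→D2 3, #5→D1 2, #6→D2 3  ⇒ total 17.
Compare {D1, D2, D3}: total 19.
Compare {D2, D3, D4}: total 22.
No size-3 selection does better; minimum is 17.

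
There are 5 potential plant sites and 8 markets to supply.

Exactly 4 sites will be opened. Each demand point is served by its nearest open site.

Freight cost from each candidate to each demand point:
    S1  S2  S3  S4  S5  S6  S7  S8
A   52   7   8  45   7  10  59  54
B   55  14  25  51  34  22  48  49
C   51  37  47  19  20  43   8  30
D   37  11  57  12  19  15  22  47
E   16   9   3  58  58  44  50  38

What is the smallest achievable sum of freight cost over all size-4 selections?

93

Open {A, C, D, E}.
  S1→E 16, S2→A 7, S3→E 3, S4→D 12, S5→A 7, S6→A 10, S7→C 8, S8→C 30  ⇒ total 93.
Compare {A, B, C, E}: total 100.
Compare {B, C, D, E}: total 112.
No size-4 selection does better; minimum is 93.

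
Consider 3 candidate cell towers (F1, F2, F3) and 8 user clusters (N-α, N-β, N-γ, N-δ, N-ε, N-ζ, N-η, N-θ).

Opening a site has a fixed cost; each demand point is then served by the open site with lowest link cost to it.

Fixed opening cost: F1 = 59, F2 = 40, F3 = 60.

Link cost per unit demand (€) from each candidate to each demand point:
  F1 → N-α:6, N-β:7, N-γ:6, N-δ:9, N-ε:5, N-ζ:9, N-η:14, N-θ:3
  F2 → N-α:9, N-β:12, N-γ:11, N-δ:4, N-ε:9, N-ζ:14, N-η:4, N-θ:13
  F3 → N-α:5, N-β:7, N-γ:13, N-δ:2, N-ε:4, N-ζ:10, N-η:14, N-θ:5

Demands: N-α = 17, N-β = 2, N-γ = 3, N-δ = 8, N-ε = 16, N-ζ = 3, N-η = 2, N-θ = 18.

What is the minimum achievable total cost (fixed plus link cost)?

Open {F1, F3}: assign each demand point to its cheapest open site.
  N-α→F3 17×5=85, N-β→F1 2×7=14, N-γ→F1 3×6=18, N-δ→F3 8×2=16, N-ε→F3 16×4=64, N-ζ→F1 3×9=27, N-η→F1 2×14=28, N-θ→F1 18×3=54
  link cost 306, fixed 119 → total 425.
Compare {F3}: link cost 366 + fixed 60 = 426.
Compare {F1, F2}: link cost 335 + fixed 99 = 434.
Compare {F2, F3}: link cost 340 + fixed 100 = 440.
All other subsets cost ≥ 426. Minimum total cost: 425.

425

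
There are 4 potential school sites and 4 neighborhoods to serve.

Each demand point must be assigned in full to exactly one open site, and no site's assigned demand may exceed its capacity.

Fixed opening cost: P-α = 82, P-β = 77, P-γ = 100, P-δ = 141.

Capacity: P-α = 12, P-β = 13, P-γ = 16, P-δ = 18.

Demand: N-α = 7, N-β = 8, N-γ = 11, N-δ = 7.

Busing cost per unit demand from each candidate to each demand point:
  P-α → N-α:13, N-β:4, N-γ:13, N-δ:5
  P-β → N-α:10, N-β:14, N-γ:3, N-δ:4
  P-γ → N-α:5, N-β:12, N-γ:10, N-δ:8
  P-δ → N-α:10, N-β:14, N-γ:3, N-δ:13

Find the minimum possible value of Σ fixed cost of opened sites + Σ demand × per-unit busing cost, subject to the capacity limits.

415

Open {P-α, P-β, P-γ}; cheapest assignment that respects the capacities:
  P-α (cap 12, load 8): N-β — cost 8×4 = 32
  P-β (cap 13, load 11): N-γ — cost 11×3 = 33
  P-γ (cap 16, load 14): N-α, N-δ — cost 7×5 + 7×8 = 91
  Shipping 156, fixed 259 → total 415.
  Any other capacity-feasible assignment to {P-α, P-β, P-γ} ships for at least 156.
Compare {P-α, P-β, P-δ}: its best feasible assignment gives total 463.
Compare {P-α, P-γ, P-δ}: its best feasible assignment gives total 479.
Every other set of open sites that can feasibly serve all demand totals ≥ 463 even under its best assignment. Minimum: 415.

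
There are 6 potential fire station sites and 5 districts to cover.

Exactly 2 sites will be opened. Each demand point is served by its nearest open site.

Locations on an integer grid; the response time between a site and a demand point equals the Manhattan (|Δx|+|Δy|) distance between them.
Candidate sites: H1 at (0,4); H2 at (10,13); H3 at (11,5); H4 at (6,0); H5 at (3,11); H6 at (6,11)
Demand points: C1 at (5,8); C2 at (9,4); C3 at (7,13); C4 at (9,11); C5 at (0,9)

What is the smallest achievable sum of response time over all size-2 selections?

21

Open {H3, H6}.
  C1→H6 4, C2→H3 3, C3→H6 3, C4→H6 3, C5→H6 8  ⇒ total 21.
Compare {H1, H6}: total 24.
Compare {H3, H5}: total 25.
No size-2 selection does better; minimum is 21.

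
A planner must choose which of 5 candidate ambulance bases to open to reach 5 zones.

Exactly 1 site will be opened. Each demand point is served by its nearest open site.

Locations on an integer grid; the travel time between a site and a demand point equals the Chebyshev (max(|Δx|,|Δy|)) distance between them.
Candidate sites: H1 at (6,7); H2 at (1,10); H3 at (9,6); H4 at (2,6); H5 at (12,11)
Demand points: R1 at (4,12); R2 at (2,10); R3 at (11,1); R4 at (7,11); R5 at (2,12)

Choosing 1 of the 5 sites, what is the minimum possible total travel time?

22

Open {H2}.
  R1→H2 3, R2→H2 1, R3→H2 10, R4→H2 6, R5→H2 2  ⇒ total 22.
Compare {H1}: total 24.
Compare {H3}: total 30.
No size-1 selection does better; minimum is 22.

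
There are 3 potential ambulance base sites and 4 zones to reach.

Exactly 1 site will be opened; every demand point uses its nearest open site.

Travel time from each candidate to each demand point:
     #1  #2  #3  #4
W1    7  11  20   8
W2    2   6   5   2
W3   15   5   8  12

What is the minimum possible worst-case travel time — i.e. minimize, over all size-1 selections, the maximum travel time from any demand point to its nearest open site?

Open {W2}.
  Farthest demand point is #2 at travel time 6 (to W2); all others are ≤ 6.
With {W3} the worst case is 15.
With {W1} the worst case is 20.
No size-1 selection achieves below 6.

6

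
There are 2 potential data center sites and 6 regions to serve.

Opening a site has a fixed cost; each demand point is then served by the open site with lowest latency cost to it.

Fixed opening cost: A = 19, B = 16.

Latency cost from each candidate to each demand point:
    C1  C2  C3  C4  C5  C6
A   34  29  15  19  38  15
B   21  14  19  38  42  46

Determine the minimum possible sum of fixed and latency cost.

Open {A, B}: assign each demand point to its cheapest open site.
  C1→B 21, C2→B 14, C3→A 15, C4→A 19, C5→A 38, C6→A 15
  latency cost 122, fixed 35 → total 157.
Compare {A}: latency cost 150 + fixed 19 = 169.
Compare {B}: latency cost 180 + fixed 16 = 196.

157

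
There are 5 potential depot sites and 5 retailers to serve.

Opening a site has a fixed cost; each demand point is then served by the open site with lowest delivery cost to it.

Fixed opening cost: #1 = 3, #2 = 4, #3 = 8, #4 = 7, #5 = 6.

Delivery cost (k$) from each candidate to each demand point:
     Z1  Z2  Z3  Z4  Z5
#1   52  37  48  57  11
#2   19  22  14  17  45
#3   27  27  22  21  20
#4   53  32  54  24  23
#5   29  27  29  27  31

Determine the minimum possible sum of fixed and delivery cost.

Open {#1, #2}: assign each demand point to its cheapest open site.
  Z1→#2 19, Z2→#2 22, Z3→#2 14, Z4→#2 17, Z5→#1 11
  delivery cost 83, fixed 7 → total 90.
Compare {#1, #2, #5}: delivery cost 83 + fixed 13 = 96.
Compare {#1, #2, #4}: delivery cost 83 + fixed 14 = 97.
Compare {#1, #2, #3}: delivery cost 83 + fixed 15 = 98.
All other subsets cost ≥ 96. Minimum total cost: 90.

90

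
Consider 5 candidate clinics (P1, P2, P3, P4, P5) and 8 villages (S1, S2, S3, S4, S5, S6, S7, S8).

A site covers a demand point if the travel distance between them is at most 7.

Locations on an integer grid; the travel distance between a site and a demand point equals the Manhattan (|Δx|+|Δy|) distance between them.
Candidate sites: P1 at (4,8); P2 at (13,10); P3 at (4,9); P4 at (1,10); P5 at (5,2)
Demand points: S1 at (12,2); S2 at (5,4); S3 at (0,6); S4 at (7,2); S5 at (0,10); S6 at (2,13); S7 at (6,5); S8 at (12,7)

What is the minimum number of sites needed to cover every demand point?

3

Coverage sets (demand points within 7 of each site):
  P1: {S2, S3, S5, S6, S7}
  P2: {S8}
  P3: {S2, S3, S5, S6, S7}
  P4: {S3, S5, S6}
  P5: {S1, S2, S4, S7}
No 2 sites suffice: every size-2 union leaves at least one demand point uncovered.
But {P1, P2, P5} covers everything, so the minimum is 3.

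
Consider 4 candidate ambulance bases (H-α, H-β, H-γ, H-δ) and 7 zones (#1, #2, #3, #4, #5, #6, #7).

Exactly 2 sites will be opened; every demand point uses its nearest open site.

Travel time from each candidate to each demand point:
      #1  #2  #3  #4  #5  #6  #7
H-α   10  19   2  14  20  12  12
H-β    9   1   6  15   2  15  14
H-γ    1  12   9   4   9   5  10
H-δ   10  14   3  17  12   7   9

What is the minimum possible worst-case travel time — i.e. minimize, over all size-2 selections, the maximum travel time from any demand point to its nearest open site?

10

Open {H-β, H-γ}.
  Farthest demand point is #7 at travel time 10 (to H-γ); all others are ≤ 10.
With {H-α, H-γ} the worst case is 12.
With {H-γ, H-δ} the worst case is 12.
No size-2 selection achieves below 10.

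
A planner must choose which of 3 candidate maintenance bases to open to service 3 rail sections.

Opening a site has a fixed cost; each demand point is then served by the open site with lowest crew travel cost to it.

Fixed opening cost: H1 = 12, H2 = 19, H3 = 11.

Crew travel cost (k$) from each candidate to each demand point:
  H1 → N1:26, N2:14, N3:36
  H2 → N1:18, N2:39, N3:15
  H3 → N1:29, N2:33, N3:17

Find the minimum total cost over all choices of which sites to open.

78

Open {H1, H2}: assign each demand point to its cheapest open site.
  N1→H2 18, N2→H1 14, N3→H2 15
  crew travel cost 47, fixed 31 → total 78.
Compare {H1, H3}: crew travel cost 57 + fixed 23 = 80.
Compare {H1}: crew travel cost 76 + fixed 12 = 88.
Compare {H1, H2, H3}: crew travel cost 47 + fixed 42 = 89.
All other subsets cost ≥ 80. Minimum total cost: 78.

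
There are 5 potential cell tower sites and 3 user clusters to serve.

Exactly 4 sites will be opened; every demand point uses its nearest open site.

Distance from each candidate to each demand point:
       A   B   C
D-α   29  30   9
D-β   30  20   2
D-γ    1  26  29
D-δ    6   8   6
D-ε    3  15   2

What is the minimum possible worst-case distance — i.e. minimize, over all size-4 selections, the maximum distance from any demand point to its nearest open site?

8

Open {D-α, D-β, D-γ, D-δ}.
  Farthest demand point is B at distance 8 (to D-δ); all others are ≤ 8.
With {D-α, D-β, D-δ, D-ε} the worst case is 8.
With {D-α, D-γ, D-δ, D-ε} the worst case is 8.
No size-4 selection achieves below 8.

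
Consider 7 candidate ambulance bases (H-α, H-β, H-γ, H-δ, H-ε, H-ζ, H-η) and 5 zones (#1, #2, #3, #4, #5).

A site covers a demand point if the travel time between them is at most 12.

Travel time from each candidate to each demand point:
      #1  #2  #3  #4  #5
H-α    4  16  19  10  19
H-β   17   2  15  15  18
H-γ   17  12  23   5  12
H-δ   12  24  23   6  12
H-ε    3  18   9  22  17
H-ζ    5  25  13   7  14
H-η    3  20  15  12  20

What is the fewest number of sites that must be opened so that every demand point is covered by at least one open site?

2

Coverage sets (demand points within 12 of each site):
  H-α: {#1, #4}
  H-β: {#2}
  H-γ: {#2, #4, #5}
  H-δ: {#1, #4, #5}
  H-ε: {#1, #3}
  H-ζ: {#1, #4}
  H-η: {#1, #4}
No single site covers all 5 demand points.
But {H-γ, H-ε} covers everything, so the minimum is 2.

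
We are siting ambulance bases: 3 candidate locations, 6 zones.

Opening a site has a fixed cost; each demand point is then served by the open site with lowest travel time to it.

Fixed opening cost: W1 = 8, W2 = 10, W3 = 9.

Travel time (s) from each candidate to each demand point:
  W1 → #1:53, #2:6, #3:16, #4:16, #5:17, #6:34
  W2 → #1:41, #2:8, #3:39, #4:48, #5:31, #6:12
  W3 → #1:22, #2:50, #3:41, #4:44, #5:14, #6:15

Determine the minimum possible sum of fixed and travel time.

Open {W1, W3}: assign each demand point to its cheapest open site.
  #1→W3 22, #2→W1 6, #3→W1 16, #4→W1 16, #5→W3 14, #6→W3 15
  travel time 89, fixed 17 → total 106.
Compare {W1, W2, W3}: travel time 86 + fixed 27 = 113.
Compare {W1, W2}: travel time 108 + fixed 18 = 126.
Compare {W1}: travel time 142 + fixed 8 = 150.
All other subsets cost ≥ 113. Minimum total cost: 106.

106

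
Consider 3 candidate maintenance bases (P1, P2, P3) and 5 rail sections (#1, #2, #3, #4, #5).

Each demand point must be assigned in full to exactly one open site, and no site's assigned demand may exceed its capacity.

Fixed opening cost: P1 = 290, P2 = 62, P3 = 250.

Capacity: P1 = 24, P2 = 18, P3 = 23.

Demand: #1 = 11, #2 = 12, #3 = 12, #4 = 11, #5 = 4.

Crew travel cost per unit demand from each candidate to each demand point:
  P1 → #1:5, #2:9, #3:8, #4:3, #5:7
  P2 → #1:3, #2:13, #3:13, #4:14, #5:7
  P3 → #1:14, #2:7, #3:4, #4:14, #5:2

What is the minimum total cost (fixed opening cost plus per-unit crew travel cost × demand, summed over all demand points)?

832

Open {P1, P2, P3}; cheapest assignment that respects the capacities:
  P1 (cap 24, load 23): #2, #4 — cost 12×9 + 11×3 = 141
  P2 (cap 18, load 11): #1 — cost 11×3 = 33
  P3 (cap 23, load 16): #3, #5 — cost 12×4 + 4×2 = 56
  Shipping 230, fixed 602 → total 832.
  Any other capacity-feasible assignment to {P1, P2, P3} ships for at least 230.
Total demand is 50 and no other set of sites has combined capacity ≥ 50, so {P1, P2, P3} is the only feasible choice of open sites. Minimum: 832.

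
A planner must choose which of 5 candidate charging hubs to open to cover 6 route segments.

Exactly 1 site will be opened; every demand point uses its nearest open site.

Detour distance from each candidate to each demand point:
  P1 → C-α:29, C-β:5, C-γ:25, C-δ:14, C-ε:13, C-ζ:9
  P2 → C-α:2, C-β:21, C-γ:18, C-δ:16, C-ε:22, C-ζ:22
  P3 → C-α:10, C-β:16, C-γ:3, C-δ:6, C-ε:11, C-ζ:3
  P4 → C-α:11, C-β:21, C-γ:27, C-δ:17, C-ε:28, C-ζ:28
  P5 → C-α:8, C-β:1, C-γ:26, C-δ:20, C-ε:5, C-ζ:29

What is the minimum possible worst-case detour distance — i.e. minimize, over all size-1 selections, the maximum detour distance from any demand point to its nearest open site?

16

Open {P3}.
  Farthest demand point is C-β at detour distance 16 (to P3); all others are ≤ 16.
With {P2} the worst case is 22.
With {P4} the worst case is 28.
No size-1 selection achieves below 16.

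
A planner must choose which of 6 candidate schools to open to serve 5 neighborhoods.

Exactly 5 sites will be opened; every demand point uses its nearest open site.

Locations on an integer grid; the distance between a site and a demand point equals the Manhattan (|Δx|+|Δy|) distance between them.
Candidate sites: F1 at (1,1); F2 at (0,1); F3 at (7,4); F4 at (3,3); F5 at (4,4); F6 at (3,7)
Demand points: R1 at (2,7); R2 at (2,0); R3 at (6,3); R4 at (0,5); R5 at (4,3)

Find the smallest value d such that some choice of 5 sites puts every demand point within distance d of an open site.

4

Open {F1, F2, F3, F4, F6}.
  Farthest demand point is R4 at distance 4 (to F2); all others are ≤ 4.
With {F1, F2, F3, F5, F6} the worst case is 4.
With {F1, F2, F4, F5, F6} the worst case is 4.
No size-5 selection achieves below 4.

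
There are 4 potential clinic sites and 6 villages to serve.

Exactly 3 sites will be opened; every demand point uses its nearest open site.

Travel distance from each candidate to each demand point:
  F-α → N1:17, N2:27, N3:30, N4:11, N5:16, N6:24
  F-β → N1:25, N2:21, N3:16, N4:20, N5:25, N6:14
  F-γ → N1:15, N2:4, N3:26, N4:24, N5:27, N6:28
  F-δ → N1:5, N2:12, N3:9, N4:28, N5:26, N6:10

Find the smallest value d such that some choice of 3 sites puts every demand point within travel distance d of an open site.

Open {F-α, F-β, F-γ}.
  Farthest demand point is N3 at travel distance 16 (to F-β); all others are ≤ 16.
With {F-α, F-β, F-δ} the worst case is 16.
With {F-α, F-γ, F-δ} the worst case is 16.
No size-3 selection achieves below 16.

16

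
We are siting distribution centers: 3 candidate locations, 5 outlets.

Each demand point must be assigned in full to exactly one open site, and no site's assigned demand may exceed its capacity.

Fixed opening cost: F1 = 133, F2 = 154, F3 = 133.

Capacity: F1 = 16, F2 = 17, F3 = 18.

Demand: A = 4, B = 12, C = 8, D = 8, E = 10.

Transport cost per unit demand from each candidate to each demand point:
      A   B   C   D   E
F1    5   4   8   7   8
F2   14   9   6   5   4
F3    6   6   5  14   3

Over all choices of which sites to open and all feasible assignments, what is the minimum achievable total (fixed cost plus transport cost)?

598

Open {F1, F2, F3}; cheapest assignment that respects the capacities:
  F1 (cap 16, load 16): A, B — cost 4×5 + 12×4 = 68
  F2 (cap 17, load 8): D — cost 8×5 = 40
  F3 (cap 18, load 18): C, E — cost 8×5 + 10×3 = 70
  Shipping 178, fixed 420 → total 598.
  Any other capacity-feasible assignment to {F1, F2, F3} ships for at least 178.
Total demand is 42 and no other set of sites has combined capacity ≥ 42, so {F1, F2, F3} is the only feasible choice of open sites. Minimum: 598.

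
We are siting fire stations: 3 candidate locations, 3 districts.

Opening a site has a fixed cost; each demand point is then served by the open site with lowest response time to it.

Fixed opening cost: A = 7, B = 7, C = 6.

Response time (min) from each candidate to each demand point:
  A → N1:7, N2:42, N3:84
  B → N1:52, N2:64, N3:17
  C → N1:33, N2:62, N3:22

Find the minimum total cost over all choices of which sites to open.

80

Open {A, B}: assign each demand point to its cheapest open site.
  N1→A 7, N2→A 42, N3→B 17
  response time 66, fixed 14 → total 80.
Compare {A, C}: response time 71 + fixed 13 = 84.
Compare {A, B, C}: response time 66 + fixed 20 = 86.
Compare {C}: response time 117 + fixed 6 = 123.
All other subsets cost ≥ 84. Minimum total cost: 80.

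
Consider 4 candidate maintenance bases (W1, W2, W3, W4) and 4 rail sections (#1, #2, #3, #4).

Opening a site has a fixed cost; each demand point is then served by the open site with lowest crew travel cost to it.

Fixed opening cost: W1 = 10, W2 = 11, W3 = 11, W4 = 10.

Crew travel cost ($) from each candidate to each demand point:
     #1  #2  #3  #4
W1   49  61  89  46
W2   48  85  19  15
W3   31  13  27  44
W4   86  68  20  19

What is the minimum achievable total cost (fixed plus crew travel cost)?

Open {W2, W3}: assign each demand point to its cheapest open site.
  #1→W3 31, #2→W3 13, #3→W2 19, #4→W2 15
  crew travel cost 78, fixed 22 → total 100.
Compare {W3, W4}: crew travel cost 83 + fixed 21 = 104.
Compare {W1, W2, W3}: crew travel cost 78 + fixed 32 = 110.
Compare {W2, W3, W4}: crew travel cost 78 + fixed 32 = 110.
All other subsets cost ≥ 104. Minimum total cost: 100.

100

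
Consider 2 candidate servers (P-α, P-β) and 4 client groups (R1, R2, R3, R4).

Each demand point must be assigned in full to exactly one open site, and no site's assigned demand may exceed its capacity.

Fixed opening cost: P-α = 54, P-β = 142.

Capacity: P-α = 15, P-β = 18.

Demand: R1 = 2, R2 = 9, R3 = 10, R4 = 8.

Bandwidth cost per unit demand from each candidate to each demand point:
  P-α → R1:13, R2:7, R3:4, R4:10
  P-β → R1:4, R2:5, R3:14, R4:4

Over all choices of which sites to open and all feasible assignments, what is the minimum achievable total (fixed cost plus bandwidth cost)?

339

Open {P-α, P-β}; cheapest assignment that respects the capacities:
  P-α (cap 15, load 12): R1, R3 — cost 2×13 + 10×4 = 66
  P-β (cap 18, load 17): R2, R4 — cost 9×5 + 8×4 = 77
  Shipping 143, fixed 196 → total 339.
  Any other capacity-feasible assignment to {P-α, P-β} ships for at least 143.
Total demand is 29 and no other set of sites has combined capacity ≥ 29, so {P-α, P-β} is the only feasible choice of open sites. Minimum: 339.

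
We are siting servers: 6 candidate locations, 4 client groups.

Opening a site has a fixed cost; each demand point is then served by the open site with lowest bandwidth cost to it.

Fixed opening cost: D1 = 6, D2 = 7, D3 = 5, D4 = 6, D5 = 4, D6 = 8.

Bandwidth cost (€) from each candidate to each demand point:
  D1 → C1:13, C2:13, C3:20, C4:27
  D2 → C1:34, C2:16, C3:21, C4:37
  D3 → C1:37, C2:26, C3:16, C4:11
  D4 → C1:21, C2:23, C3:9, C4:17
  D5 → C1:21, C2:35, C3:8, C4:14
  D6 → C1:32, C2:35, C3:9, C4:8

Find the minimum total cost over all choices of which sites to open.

Open {D1, D6}: assign each demand point to its cheapest open site.
  C1→D1 13, C2→D1 13, C3→D6 9, C4→D6 8
  bandwidth cost 43, fixed 14 → total 57.
Compare {D1, D5}: bandwidth cost 48 + fixed 10 = 58.
Compare {D1, D3, D5}: bandwidth cost 45 + fixed 15 = 60.
Compare {D1, D5, D6}: bandwidth cost 42 + fixed 18 = 60.
All other subsets cost ≥ 58. Minimum total cost: 57.

57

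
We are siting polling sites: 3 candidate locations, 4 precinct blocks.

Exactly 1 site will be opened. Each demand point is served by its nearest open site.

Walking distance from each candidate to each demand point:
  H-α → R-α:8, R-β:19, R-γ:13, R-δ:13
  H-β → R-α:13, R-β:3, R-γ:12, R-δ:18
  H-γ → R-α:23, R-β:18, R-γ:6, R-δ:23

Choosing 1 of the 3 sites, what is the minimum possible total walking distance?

46

Open {H-β}.
  R-α→H-β 13, R-β→H-β 3, R-γ→H-β 12, R-δ→H-β 18  ⇒ total 46.
Compare {H-α}: total 53.
Compare {H-γ}: total 70.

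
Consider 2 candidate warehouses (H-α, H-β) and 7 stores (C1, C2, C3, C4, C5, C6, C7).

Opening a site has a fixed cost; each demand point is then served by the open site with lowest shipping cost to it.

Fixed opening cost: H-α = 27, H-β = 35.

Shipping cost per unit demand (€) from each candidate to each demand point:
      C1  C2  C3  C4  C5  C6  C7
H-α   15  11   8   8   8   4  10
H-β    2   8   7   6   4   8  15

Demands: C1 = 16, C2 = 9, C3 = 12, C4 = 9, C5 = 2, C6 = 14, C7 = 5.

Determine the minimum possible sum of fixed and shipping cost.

418

Open {H-α, H-β}: assign each demand point to its cheapest open site.
  C1→H-β 16×2=32, C2→H-β 9×8=72, C3→H-β 12×7=84, C4→H-β 9×6=54, C5→H-β 2×4=8, C6→H-α 14×4=56, C7→H-α 5×10=50
  shipping cost 356, fixed 62 → total 418.
Compare {H-β}: shipping cost 437 + fixed 35 = 472.
Compare {H-α}: shipping cost 629 + fixed 27 = 656.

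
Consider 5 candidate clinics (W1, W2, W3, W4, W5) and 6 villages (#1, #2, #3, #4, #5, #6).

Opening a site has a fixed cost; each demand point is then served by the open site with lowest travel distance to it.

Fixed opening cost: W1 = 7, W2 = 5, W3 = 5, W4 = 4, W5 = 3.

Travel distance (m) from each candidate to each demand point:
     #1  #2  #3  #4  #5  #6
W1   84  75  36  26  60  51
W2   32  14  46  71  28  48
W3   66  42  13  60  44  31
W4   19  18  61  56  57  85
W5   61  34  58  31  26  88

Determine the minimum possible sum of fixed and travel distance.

Open {W3, W4, W5}: assign each demand point to its cheapest open site.
  #1→W4 19, #2→W4 18, #3→W3 13, #4→W5 31, #5→W5 26, #6→W3 31
  travel distance 138, fixed 12 → total 150.
Compare {W2, W3, W4, W5}: travel distance 134 + fixed 17 = 151.
Compare {W1, W2, W3, W4}: travel distance 131 + fixed 21 = 152.
Compare {W1, W3, W4, W5}: travel distance 133 + fixed 19 = 152.
All other subsets cost ≥ 151. Minimum total cost: 150.

150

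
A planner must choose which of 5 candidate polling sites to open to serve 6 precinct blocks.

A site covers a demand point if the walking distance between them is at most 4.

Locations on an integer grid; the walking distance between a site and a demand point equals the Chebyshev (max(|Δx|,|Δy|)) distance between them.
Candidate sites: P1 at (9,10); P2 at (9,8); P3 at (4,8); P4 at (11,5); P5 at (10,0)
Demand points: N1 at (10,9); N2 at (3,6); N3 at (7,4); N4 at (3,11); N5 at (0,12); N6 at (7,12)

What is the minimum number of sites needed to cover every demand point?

Coverage sets (demand points within 4 of each site):
  P1: {N1, N6}
  P2: {N1, N3, N6}
  P3: {N2, N3, N4, N5, N6}
  P4: {N1, N3}
  P5: {N3}
No single site covers all 6 demand points.
But {P1, P3} covers everything, so the minimum is 2.

2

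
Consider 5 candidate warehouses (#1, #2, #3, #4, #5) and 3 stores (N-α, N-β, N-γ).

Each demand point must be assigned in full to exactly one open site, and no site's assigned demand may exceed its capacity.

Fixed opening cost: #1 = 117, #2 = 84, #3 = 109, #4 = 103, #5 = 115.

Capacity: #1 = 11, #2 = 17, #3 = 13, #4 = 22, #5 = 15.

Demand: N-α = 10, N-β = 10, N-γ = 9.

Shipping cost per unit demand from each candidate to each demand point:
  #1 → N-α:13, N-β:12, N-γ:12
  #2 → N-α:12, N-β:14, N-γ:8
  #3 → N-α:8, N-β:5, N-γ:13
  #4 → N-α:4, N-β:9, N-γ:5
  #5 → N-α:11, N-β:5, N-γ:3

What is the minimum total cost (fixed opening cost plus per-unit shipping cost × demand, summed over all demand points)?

347

Open {#3, #4}; cheapest assignment that respects the capacities:
  #3 (cap 13, load 10): N-β — cost 10×5 = 50
  #4 (cap 22, load 19): N-α, N-γ — cost 10×4 + 9×5 = 85
  Shipping 135, fixed 212 → total 347.
  Any other capacity-feasible assignment to {#3, #4} ships for at least 135.
Compare {#4, #5}: its best feasible assignment gives total 353.
Compare {#2, #4}: its best feasible assignment gives total 389.
Every other set of open sites that can feasibly serve all demand totals ≥ 353 even under its best assignment. Minimum: 347.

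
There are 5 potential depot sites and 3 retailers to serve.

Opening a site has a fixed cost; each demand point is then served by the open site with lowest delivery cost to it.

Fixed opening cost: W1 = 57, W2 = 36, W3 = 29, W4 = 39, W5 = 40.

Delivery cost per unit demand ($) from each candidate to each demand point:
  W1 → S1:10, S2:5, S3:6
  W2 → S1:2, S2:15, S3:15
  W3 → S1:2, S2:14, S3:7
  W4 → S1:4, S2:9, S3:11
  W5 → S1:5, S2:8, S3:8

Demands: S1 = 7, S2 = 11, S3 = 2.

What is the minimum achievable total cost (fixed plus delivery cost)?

167

Open {W1, W3}: assign each demand point to its cheapest open site.
  S1→W3 7×2=14, S2→W1 11×5=55, S3→W1 2×6=12
  delivery cost 81, fixed 86 → total 167.
Compare {W1, W2}: delivery cost 81 + fixed 93 = 174.
Compare {W5}: delivery cost 139 + fixed 40 = 179.
Compare {W3, W5}: delivery cost 116 + fixed 69 = 185.
All other subsets cost ≥ 174. Minimum total cost: 167.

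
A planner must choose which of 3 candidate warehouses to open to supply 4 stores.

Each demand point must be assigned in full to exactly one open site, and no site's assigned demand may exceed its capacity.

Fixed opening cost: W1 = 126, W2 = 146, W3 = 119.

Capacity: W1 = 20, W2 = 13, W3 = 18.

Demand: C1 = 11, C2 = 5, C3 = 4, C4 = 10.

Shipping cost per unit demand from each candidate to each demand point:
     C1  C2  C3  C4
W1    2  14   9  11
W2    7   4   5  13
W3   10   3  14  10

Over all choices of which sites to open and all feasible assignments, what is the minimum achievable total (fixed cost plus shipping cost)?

418

Open {W1, W3}; cheapest assignment that respects the capacities:
  W1 (cap 20, load 15): C1, C3 — cost 11×2 + 4×9 = 58
  W3 (cap 18, load 15): C2, C4 — cost 5×3 + 10×10 = 115
  Shipping 173, fixed 245 → total 418.
  Any other capacity-feasible assignment to {W1, W3} ships for at least 173.
Compare {W1, W2}: its best feasible assignment gives total 530.
Compare {W1, W2, W3}: its best feasible assignment gives total 548.
Every other set of open sites that can feasibly serve all demand totals ≥ 530 even under its best assignment. Minimum: 418.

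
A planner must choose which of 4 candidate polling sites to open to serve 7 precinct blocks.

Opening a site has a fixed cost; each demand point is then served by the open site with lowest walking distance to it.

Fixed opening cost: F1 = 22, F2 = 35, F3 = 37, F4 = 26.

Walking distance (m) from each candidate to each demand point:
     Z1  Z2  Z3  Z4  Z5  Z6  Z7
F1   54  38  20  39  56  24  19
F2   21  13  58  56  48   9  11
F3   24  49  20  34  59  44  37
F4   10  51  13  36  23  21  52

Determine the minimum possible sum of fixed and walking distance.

Open {F2, F4}: assign each demand point to its cheapest open site.
  Z1→F4 10, Z2→F2 13, Z3→F4 13, Z4→F4 36, Z5→F4 23, Z6→F2 9, Z7→F2 11
  walking distance 115, fixed 61 → total 176.
Compare {F1, F2, F4}: walking distance 115 + fixed 83 = 198.
Compare {F1, F4}: walking distance 160 + fixed 48 = 208.
Compare {F2, F3, F4}: walking distance 113 + fixed 98 = 211.
All other subsets cost ≥ 198. Minimum total cost: 176.

176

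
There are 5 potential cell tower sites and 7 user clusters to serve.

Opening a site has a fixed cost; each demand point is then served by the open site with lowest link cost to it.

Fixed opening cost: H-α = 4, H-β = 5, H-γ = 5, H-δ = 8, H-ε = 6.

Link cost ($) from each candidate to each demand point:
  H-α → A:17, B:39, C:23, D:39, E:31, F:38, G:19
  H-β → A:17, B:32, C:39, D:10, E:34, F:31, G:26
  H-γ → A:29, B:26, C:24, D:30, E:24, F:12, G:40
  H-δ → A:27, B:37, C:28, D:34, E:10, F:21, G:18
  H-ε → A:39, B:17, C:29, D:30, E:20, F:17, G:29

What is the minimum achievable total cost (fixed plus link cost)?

Open {H-β, H-γ, H-δ, H-ε}: assign each demand point to its cheapest open site.
  A→H-β 17, B→H-ε 17, C→H-γ 24, D→H-β 10, E→H-δ 10, F→H-γ 12, G→H-δ 18
  link cost 108, fixed 24 → total 132.
Compare {H-β, H-γ, H-δ}: link cost 117 + fixed 18 = 135.
Compare {H-α, H-β, H-δ, H-ε}: link cost 112 + fixed 23 = 135.
Compare {H-α, H-β, H-γ, H-δ, H-ε}: link cost 107 + fixed 28 = 135.
All other subsets cost ≥ 135. Minimum total cost: 132.

132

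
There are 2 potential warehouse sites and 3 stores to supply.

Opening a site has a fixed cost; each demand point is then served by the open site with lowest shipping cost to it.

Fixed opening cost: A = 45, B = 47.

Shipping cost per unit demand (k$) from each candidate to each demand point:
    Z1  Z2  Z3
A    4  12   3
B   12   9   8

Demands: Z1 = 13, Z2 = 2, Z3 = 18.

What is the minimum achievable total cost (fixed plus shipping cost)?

175

Open {A}: assign each demand point to its cheapest open site.
  Z1→A 13×4=52, Z2→A 2×12=24, Z3→A 18×3=54
  shipping cost 130, fixed 45 → total 175.
Compare {A, B}: shipping cost 124 + fixed 92 = 216.
Compare {B}: shipping cost 318 + fixed 47 = 365.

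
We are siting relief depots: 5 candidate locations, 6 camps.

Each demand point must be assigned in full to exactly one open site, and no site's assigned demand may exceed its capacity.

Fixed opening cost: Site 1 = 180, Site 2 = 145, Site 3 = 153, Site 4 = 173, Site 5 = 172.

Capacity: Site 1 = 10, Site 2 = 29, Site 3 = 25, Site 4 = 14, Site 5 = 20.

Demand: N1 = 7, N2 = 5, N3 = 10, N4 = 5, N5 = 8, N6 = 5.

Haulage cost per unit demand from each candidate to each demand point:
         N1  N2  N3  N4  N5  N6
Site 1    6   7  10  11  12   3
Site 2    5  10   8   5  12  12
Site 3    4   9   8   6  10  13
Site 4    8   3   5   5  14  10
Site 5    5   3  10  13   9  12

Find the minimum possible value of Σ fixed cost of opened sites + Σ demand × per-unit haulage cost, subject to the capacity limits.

Open {Site 2, Site 5}; cheapest assignment that respects the capacities:
  Site 2 (cap 29, load 27): N1, N3, N4, N6 — cost 7×5 + 10×8 + 5×5 + 5×12 = 200
  Site 5 (cap 20, load 13): N2, N5 — cost 5×3 + 8×9 = 87
  Shipping 287, fixed 317 → total 604.
  Any other capacity-feasible assignment to {Site 2, Site 5} ships for at least 287.
Compare {Site 3, Site 5}: its best feasible assignment gives total 610.
Compare {Site 2, Site 3}: its best feasible assignment gives total 616.
Every other set of open sites that can feasibly serve all demand totals ≥ 610 even under its best assignment. Minimum: 604.

604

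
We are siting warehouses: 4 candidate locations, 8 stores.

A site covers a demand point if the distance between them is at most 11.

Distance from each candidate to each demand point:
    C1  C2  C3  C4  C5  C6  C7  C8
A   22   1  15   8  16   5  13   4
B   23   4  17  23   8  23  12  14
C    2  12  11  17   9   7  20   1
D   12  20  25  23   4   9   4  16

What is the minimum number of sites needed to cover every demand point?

Coverage sets (demand points within 11 of each site):
  A: {C2, C4, C6, C8}
  B: {C2, C5}
  C: {C1, C3, C5, C6, C8}
  D: {C5, C6, C7}
No 2 sites suffice: every size-2 union leaves at least one demand point uncovered.
But {A, C, D} covers everything, so the minimum is 3.

3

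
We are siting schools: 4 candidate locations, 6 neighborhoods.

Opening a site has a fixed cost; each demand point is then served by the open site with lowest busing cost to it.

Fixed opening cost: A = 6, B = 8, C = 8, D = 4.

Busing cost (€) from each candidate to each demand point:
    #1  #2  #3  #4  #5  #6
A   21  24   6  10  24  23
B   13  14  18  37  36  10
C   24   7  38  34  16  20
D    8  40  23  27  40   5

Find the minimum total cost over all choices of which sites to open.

Open {A, C, D}: assign each demand point to its cheapest open site.
  #1→D 8, #2→C 7, #3→A 6, #4→A 10, #5→C 16, #6→D 5
  busing cost 52, fixed 18 → total 70.
Compare {A, B, C, D}: busing cost 52 + fixed 26 = 78.
Compare {A, B, C}: busing cost 62 + fixed 22 = 84.
Compare {A, B, D}: busing cost 67 + fixed 18 = 85.
All other subsets cost ≥ 78. Minimum total cost: 70.

70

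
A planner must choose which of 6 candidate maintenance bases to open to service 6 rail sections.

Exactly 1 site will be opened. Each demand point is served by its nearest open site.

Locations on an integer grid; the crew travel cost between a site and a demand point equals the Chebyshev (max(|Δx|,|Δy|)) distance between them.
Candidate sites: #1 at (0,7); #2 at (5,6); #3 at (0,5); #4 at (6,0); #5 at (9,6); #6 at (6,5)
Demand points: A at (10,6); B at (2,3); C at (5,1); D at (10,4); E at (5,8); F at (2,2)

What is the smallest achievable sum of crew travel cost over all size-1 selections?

Open {#6}.
  A→#6 4, B→#6 4, C→#6 4, D→#6 4, E→#6 3, F→#6 4  ⇒ total 23.
Compare {#2}: total 24.
Compare {#5}: total 26.
No size-1 selection does better; minimum is 23.

23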